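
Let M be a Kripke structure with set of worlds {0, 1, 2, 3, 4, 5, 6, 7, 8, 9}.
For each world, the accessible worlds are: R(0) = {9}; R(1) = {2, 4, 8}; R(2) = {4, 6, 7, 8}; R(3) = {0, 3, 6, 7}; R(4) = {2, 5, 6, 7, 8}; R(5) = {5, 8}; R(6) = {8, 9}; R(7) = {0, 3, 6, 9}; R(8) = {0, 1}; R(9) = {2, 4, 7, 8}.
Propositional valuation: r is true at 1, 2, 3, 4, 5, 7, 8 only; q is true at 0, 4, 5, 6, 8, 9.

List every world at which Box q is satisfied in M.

0, 5, 6

Let φ = Box q. Evaluate φ at each world:
  0 (successors {9}): φ is true.
  1 (successors {2, 4, 8}): φ is false.
  2 (successors {4, 6, 7, 8}): φ is false.
  3 (successors {0, 3, 6, 7}): φ is false.
  4 (successors {2, 5, 6, 7, 8}): φ is false.
  5 (successors {5, 8}): φ is true.
  6 (successors {8, 9}): φ is true.
  7 (successors {0, 3, 6, 9}): φ is false.
  8 (successors {0, 1}): φ is false.
  9 (successors {2, 4, 7, 8}): φ is false.
For instance, at 4:
  At 4: Box q requires q at every successor {2, 5, 6, 7, 8}.
    q fails at 2, so Box q is false at 4.
Satisfying worlds: {0, 5, 6}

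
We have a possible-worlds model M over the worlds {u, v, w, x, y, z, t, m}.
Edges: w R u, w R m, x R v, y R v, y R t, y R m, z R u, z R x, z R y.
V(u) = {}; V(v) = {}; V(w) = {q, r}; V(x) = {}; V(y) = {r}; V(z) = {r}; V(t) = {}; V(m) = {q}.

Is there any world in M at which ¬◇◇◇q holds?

Yes

Recall that ◇ψ holds at a world iff ψ holds at some accessible world.
Let φ = ¬◇◇◇q. Evaluate φ at each world:
  u (successors ∅): φ is true.
  v (successors ∅): φ is true.
  w (successors {u, m}): φ is true.
  x (successors {v}): φ is true.
  y (successors {v, t, m}): φ is true.
  z (successors {u, x, y}): φ is true.
  t (successors ∅): φ is true.
  m (successors ∅): φ is true.
Detail at u (witness):
  At u: ◇◇◇q is false, so ¬◇◇◇q is true.
    At u: no accessible worlds, so ◇◇◇q is false.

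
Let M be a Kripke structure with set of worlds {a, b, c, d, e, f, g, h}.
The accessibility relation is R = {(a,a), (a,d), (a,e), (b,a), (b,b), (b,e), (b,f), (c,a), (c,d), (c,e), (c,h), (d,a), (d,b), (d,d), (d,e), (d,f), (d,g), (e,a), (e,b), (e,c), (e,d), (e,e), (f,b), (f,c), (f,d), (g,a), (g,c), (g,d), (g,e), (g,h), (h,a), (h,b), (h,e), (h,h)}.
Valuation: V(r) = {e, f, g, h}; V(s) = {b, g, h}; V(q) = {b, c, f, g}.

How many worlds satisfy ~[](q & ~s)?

8

Let φ = ~[](q & ~s). Evaluate φ at each world:
  a (successors {a, d, e}): φ is true.
  b (successors {a, b, e, f}): φ is true.
  c (successors {a, d, e, h}): φ is true.
  d (successors {a, b, d, e, f, g}): φ is true.
  e (successors {a, b, c, d, e}): φ is true.
  f (successors {b, c, d}): φ is true.
  g (successors {a, c, d, e, h}): φ is true.
  h (successors {a, b, e, h}): φ is true.
For instance, at c:
  At c: [](q & ~s) is false, so ~[](q & ~s) is true.
    At c: [](q & ~s) requires q & ~s at every successor {a, d, e, h}.
      q & ~s fails at a, so [](q & ~s) is false at c.
Satisfying worlds: {a, b, c, d, e, f, g, h}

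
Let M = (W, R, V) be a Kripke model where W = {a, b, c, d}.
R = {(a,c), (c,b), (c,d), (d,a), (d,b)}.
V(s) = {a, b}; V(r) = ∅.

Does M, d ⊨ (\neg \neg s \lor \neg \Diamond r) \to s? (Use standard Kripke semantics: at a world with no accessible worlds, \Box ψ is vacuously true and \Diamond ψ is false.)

At d: \neg \neg s \lor \neg \Diamond r is true, s is false, so (\neg \neg s \lor \neg \Diamond r) \to s is false.
  At d: \neg \neg s is false, \neg \Diamond r is true, so \neg \neg s \lor \neg \Diamond r is true.
    At d: \Diamond r is false, so \neg \Diamond r is true.
      At d: \Diamond r requires r at some successor in {a, b}.
        At a: r is false.
        At b: r is false.
      So \Diamond r is false at d.

No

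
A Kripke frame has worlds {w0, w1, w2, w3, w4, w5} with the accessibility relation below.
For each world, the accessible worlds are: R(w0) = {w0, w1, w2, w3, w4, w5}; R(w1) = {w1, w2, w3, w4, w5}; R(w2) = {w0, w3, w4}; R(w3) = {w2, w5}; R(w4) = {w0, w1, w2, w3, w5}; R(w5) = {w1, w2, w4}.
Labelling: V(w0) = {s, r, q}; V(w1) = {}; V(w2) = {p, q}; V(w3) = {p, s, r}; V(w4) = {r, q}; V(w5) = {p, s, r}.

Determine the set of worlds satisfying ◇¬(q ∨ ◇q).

Let φ = ◇¬(q ∨ ◇q). Evaluate φ at each world:
  w0 (successors {w0, w1, w2, w3, w4, w5}): φ is false.
  w1 (successors {w1, w2, w3, w4, w5}): φ is false.
  w2 (successors {w0, w3, w4}): φ is false.
  w3 (successors {w2, w5}): φ is false.
  w4 (successors {w0, w1, w2, w3, w5}): φ is false.
  w5 (successors {w1, w2, w4}): φ is false.
For instance, at w5:
  At w5: ◇¬(q ∨ ◇q) requires ¬(q ∨ ◇q) at some successor in {w1, w2, w4}.
    At w1: ¬(q ∨ ◇q) is false.
    At w2: ¬(q ∨ ◇q) is false.
    At w4: ¬(q ∨ ◇q) is false.
  So ◇¬(q ∨ ◇q) is false at w5.
Satisfying worlds: none.

none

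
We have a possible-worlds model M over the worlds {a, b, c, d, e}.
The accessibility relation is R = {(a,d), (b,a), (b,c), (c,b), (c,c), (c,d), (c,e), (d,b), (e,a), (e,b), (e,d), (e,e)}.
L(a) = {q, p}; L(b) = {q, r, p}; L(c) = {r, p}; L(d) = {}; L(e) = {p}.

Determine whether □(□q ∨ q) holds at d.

Yes

At d: □(□q ∨ q) requires □q ∨ q at every successor {b}.
    At b: □q is false, q is true, so □q ∨ q is true.
      At b: □q requires q at every successor {a, c}.
        q fails at c, so □q is false at b.
So □(□q ∨ q) is true at d.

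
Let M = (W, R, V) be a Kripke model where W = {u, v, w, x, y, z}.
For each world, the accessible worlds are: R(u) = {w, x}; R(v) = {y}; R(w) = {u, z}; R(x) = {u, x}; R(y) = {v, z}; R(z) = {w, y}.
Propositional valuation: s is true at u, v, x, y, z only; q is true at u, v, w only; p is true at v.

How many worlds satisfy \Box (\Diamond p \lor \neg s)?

Recall that \Box ψ holds at a world iff ψ holds at every accessible world, and \Diamond ψ holds iff ψ holds at some accessible world.
Let φ = \Box (\Diamond p \lor \neg s). Evaluate φ at each world:
  u (successors {w, x}): φ is false.
  v (successors {y}): φ is true.
  w (successors {u, z}): φ is false.
  x (successors {u, x}): φ is false.
  y (successors {v, z}): φ is false.
  z (successors {w, y}): φ is true.
For instance, at v:
  At v: \Box (\Diamond p \lor \neg s) requires \Diamond p \lor \neg s at every successor {y}.
      At y: \Diamond p is true, \neg s is false, so \Diamond p \lor \neg s is true.
  So \Box (\Diamond p \lor \neg s) is true at v.
Satisfying worlds: {v, z}

2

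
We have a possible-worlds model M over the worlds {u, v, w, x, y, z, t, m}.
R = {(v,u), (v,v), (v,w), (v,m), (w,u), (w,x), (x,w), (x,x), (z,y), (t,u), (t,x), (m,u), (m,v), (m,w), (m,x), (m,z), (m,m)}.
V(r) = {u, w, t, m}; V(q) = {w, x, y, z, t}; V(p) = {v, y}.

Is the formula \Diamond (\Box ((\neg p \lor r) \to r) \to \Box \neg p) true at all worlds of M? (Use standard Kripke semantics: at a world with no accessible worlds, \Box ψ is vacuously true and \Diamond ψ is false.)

Let φ = \Diamond (\Box ((\neg p \lor r) \to r) \to \Box \neg p). Evaluate φ at each world:
  u (successors ∅): φ is false.
  v (successors {u, v, w, m}): φ is true.
  w (successors {u, x}): φ is true.
  x (successors {w, x}): φ is true.
  y (successors ∅): φ is false.
  z (successors {y}): φ is true.
  t (successors {u, x}): φ is true.
  m (successors {u, v, w, x, z, m}): φ is true.
Detail at u (counterexample):
  At u: no accessible worlds, so \Diamond (\Box ((\neg p \lor r) \to r) \to \Box \neg p) is false.

No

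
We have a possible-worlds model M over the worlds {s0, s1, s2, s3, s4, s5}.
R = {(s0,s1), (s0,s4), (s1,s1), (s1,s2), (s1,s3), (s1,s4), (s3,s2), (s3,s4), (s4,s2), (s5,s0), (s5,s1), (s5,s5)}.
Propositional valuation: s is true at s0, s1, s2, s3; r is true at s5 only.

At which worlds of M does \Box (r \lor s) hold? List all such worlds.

Recall that \Box ψ holds at a world iff ψ holds at every accessible world, and \Diamond ψ holds iff ψ holds at some accessible world.
Let φ = \Box (r \lor s). Evaluate φ at each world:
  s0 (successors {s1, s4}): φ is false.
  s1 (successors {s1, s2, s3, s4}): φ is false.
  s2 (successors ∅): φ is true.
  s3 (successors {s2, s4}): φ is false.
  s4 (successors {s2}): φ is true.
  s5 (successors {s0, s1, s5}): φ is true.
For instance, at s4:
  At s4: \Box (r \lor s) requires r \lor s at every successor {s2}.
    At s2: r \lor s is true.
  So \Box (r \lor s) is true at s4.
Satisfying worlds: {s2, s4, s5}

s2, s4, s5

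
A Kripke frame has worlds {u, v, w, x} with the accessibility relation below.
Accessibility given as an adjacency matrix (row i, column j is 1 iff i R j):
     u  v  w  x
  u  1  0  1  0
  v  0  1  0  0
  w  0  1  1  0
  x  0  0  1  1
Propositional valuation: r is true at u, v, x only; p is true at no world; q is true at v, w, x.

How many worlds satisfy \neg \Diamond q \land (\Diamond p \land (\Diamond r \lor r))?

Recall that \Diamond ψ holds at a world iff ψ holds at some accessible world.
Let φ = \neg \Diamond q \land (\Diamond p \land (\Diamond r \lor r)). Evaluate φ at each world:
  u (successors {u, w}): φ is false.
  v (successors {v}): φ is false.
  w (successors {v, w}): φ is false.
  x (successors {w, x}): φ is false.
For instance, at w:
  At w: \neg \Diamond q is false, \Diamond p \land (\Diamond r \lor r) is false, so \neg \Diamond q \land (\Diamond p \land (\Diamond r \lor r)) is false.
    At w: \Diamond q is true, so \neg \Diamond q is false.
      At w: \Diamond q requires q at some successor in {v, w}.
        q holds at v, so \Diamond q is true at w.
    At w: \Diamond p is false, \Diamond r \lor r is true, so \Diamond p \land (\Diamond r \lor r) is false.
      At w: \Diamond p requires p at some successor in {v, w}.
        At v: p is false.
        At w: p is false.
      So \Diamond p is false at w.
      At w: \Diamond r is true, r is false, so \Diamond r \lor r is true.
Satisfying worlds: none.

0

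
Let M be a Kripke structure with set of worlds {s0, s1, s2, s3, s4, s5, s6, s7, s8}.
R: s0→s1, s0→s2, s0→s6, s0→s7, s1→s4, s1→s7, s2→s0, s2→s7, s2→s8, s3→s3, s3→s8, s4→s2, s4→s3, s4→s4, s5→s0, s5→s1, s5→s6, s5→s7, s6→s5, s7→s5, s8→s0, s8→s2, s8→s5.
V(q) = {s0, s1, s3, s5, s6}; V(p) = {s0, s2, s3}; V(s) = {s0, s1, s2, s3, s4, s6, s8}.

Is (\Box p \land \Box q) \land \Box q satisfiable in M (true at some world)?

No

Let φ = (\Box p \land \Box q) \land \Box q. Evaluate φ at each world:
  s0 (successors {s1, s2, s6, s7}): φ is false.
  s1 (successors {s4, s7}): φ is false.
  s2 (successors {s0, s7, s8}): φ is false.
  s3 (successors {s3, s8}): φ is false.
  s4 (successors {s2, s3, s4}): φ is false.
  s5 (successors {s0, s1, s6, s7}): φ is false.
  s6 (successors {s5}): φ is false.
  s7 (successors {s5}): φ is false.
  s8 (successors {s0, s2, s5}): φ is false.
For instance, at s7:
  At s7: \Box p \land \Box q is false, \Box q is true, so (\Box p \land \Box q) \land \Box q is false.
    At s7: \Box p is false, \Box q is true, so \Box p \land \Box q is false.
      At s7: \Box p requires p at every successor {s5}.
        p fails at s5, so \Box p is false at s7.
      At s7: \Box q requires q at every successor {s5}.
        At s5: q is true.
      So \Box q is true at s7.
    At s7: \Box q requires q at every successor {s5}.
      At s5: q is true.
    So \Box q is true at s7.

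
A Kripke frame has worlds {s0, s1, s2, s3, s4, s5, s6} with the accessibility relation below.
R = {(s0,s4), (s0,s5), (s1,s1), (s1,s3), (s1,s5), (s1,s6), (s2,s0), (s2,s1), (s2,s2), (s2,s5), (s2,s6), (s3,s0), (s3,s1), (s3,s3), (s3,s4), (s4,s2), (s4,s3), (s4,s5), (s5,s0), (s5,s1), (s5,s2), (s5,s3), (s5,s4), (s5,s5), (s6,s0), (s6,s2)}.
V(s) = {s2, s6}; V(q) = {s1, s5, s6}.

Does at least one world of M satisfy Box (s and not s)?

Let φ = Box (s and not s). Evaluate φ at each world:
  s0 (successors {s4, s5}): φ is false.
  s1 (successors {s1, s3, s5, s6}): φ is false.
  s2 (successors {s0, s1, s2, s5, s6}): φ is false.
  s3 (successors {s0, s1, s3, s4}): φ is false.
  s4 (successors {s2, s3, s5}): φ is false.
  s5 (successors {s0, s1, s2, s3, s4, s5}): φ is false.
  s6 (successors {s0, s2}): φ is false.
For instance, at s3:
  At s3: Box (s and not s) requires s and not s at every successor {s0, s1, s3, s4}.
    s and not s fails at s0, so Box (s and not s) is false at s3.

No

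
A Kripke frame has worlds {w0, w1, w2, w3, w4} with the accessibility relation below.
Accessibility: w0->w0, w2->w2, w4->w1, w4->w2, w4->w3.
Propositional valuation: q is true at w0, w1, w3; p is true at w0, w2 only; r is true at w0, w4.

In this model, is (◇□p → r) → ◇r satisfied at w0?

Yes

At w0: ◇□p → r is true, ◇r is true, so (◇□p → r) → ◇r is true.
  At w0: ◇□p is true, r is true, so ◇□p → r is true.
    At w0: ◇□p requires □p at some successor in {w0}.
      □p holds at w0, so ◇□p is true at w0.
  At w0: ◇r requires r at some successor in {w0}.
    r holds at w0, so ◇r is true at w0.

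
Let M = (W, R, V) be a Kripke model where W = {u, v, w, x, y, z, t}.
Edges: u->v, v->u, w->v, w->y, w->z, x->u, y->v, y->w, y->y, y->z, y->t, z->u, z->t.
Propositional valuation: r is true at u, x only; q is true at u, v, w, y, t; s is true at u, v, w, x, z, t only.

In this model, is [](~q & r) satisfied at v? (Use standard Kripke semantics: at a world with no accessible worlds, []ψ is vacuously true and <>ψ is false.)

No

At v: [](~q & r) requires ~q & r at every successor {u}.
  ~q & r fails at u, so [](~q & r) is false at v.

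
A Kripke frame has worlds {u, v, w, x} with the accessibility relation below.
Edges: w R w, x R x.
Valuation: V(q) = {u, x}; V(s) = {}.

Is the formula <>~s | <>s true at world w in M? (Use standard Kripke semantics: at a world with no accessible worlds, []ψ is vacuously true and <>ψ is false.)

Yes

At w: <>~s is true, <>s is false, so <>~s | <>s is true.
  At w: <>~s requires ~s at some successor in {w}.
    ~s holds at w, so <>~s is true at w.
  At w: <>s requires s at some successor in {w}.
    At w: s is false.
  So <>s is false at w.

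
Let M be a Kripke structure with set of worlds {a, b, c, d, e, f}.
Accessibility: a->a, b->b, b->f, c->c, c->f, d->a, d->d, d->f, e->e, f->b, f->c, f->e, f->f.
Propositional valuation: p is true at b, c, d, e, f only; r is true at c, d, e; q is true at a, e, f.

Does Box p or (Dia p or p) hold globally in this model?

Recall that Box ψ holds at a world iff ψ holds at every accessible world, and Dia ψ holds iff ψ holds at some accessible world.
Let φ = Box p or (Dia p or p). Evaluate φ at each world:
  a (successors {a}): φ is false.
  b (successors {b, f}): φ is true.
  c (successors {c, f}): φ is true.
  d (successors {a, d, f}): φ is true.
  e (successors {e}): φ is true.
  f (successors {b, c, e, f}): φ is true.
Detail at a (counterexample):
  At a: Box p is false, Dia p or p is false, so Box p or (Dia p or p) is false.
    At a: Box p requires p at every successor {a}.
      p fails at a, so Box p is false at a.
    At a: Dia p is false, p is false, so Dia p or p is false.
      At a: Dia p requires p at some successor in {a}.
        At a: p is false.
      So Dia p is false at a.

No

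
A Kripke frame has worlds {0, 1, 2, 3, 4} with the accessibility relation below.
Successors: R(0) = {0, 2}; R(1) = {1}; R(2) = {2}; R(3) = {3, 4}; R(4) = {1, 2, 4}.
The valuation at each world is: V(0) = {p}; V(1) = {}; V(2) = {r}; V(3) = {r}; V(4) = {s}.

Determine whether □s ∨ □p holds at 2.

Recall that □ψ holds at a world iff ψ holds at every accessible world, and ◇ψ holds iff ψ holds at some accessible world.
At 2: □s is false, □p is false, so □s ∨ □p is false.
  At 2: □s requires s at every successor {2}.
    s fails at 2, so □s is false at 2.
  At 2: □p requires p at every successor {2}.
    p fails at 2, so □p is false at 2.

No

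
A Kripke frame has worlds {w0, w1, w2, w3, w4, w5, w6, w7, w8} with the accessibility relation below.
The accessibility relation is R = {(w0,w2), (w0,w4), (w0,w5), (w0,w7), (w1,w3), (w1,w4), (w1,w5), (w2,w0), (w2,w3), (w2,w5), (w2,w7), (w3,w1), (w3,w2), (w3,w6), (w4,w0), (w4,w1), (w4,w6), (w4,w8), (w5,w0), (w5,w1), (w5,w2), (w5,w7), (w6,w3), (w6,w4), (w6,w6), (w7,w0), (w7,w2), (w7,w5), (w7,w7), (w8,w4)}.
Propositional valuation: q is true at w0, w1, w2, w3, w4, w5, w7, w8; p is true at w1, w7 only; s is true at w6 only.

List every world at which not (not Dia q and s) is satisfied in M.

Let φ = not (not Dia q and s). Evaluate φ at each world:
  w0 (successors {w2, w4, w5, w7}): φ is true.
  w1 (successors {w3, w4, w5}): φ is true.
  w2 (successors {w0, w3, w5, w7}): φ is true.
  w3 (successors {w1, w2, w6}): φ is true.
  w4 (successors {w0, w1, w6, w8}): φ is true.
  w5 (successors {w0, w1, w2, w7}): φ is true.
  w6 (successors {w3, w4, w6}): φ is true.
  w7 (successors {w0, w2, w5, w7}): φ is true.
  w8 (successors {w4}): φ is true.
For instance, at w8:
  At w8: not Dia q and s is false, so not (not Dia q and s) is true.
    At w8: not Dia q is false, s is false, so not Dia q and s is false.
      At w8: Dia q is true, so not Dia q is false.
Satisfying worlds: {w0, w1, w2, w3, w4, w5, w6, w7, w8}

w0, w1, w2, w3, w4, w5, w6, w7, w8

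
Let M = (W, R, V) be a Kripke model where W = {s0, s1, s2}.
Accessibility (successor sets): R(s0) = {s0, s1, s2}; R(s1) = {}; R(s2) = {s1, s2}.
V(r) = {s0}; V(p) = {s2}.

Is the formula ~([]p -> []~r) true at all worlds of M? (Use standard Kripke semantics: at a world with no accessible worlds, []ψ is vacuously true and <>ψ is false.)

Recall that []ψ holds at a world iff ψ holds at every accessible world, and <>ψ holds iff ψ holds at some accessible world.
Let φ = ~([]p -> []~r). Evaluate φ at each world:
  s0 (successors {s0, s1, s2}): φ is false.
  s1 (successors ∅): φ is false.
  s2 (successors {s1, s2}): φ is false.
Detail at s0 (counterexample):
  At s0: []p -> []~r is true, so ~([]p -> []~r) is false.
    At s0: []p is false, []~r is false, so []p -> []~r is true.
      At s0: []p requires p at every successor {s0, s1, s2}.
        p fails at s0, so []p is false at s0.
      At s0: []~r requires ~r at every successor {s0, s1, s2}.
        ~r fails at s0, so []~r is false at s0.

No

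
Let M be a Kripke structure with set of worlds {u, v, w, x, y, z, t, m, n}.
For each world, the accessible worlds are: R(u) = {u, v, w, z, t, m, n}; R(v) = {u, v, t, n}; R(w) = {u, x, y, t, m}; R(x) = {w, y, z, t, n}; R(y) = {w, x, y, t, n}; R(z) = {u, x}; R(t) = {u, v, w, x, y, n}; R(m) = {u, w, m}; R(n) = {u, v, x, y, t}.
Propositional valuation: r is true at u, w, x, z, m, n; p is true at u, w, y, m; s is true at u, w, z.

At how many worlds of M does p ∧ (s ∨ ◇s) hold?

Let φ = p ∧ (s ∨ ◇s). Evaluate φ at each world:
  u (successors {u, v, w, z, t, m, n}): φ is true.
  v (successors {u, v, t, n}): φ is false.
  w (successors {u, x, y, t, m}): φ is true.
  x (successors {w, y, z, t, n}): φ is false.
  y (successors {w, x, y, t, n}): φ is true.
  z (successors {u, x}): φ is false.
  t (successors {u, v, w, x, y, n}): φ is false.
  m (successors {u, w, m}): φ is true.
  n (successors {u, v, x, y, t}): φ is false.
For instance, at m:
  At m: p is true, s ∨ ◇s is true, so p ∧ (s ∨ ◇s) is true.
    At m: s is false, ◇s is true, so s ∨ ◇s is true.
      At m: ◇s requires s at some successor in {u, w, m}.
        s holds at u, so ◇s is true at m.
Satisfying worlds: {u, w, y, m}

4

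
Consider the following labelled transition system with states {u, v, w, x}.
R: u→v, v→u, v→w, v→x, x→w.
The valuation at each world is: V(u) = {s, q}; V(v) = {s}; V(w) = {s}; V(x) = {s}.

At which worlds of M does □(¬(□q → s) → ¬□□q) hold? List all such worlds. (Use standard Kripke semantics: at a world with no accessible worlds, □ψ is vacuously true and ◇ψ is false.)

Recall that □ψ holds at a world iff ψ holds at every accessible world, and ◇ψ holds iff ψ holds at some accessible world.
Let φ = □(¬(□q → s) → ¬□□q). Evaluate φ at each world:
  u (successors {v}): φ is true.
  v (successors {u, w, x}): φ is true.
  w (successors ∅): φ is true.
  x (successors {w}): φ is true.
For instance, at x:
  At x: □(¬(□q → s) → ¬□□q) requires ¬(□q → s) → ¬□□q at every successor {w}.
      At w: ¬(□q → s) is false, ¬□□q is false, so ¬(□q → s) → ¬□□q is true.
  So □(¬(□q → s) → ¬□□q) is true at x.
Satisfying worlds: {u, v, w, x}

u, v, w, x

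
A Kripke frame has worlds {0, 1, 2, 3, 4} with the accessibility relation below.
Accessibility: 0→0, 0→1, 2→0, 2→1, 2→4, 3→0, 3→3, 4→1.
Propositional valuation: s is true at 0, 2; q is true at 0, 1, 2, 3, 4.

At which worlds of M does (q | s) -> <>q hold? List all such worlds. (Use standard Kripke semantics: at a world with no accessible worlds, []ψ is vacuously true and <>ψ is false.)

Let φ = (q | s) -> <>q. Evaluate φ at each world:
  0 (successors {0, 1}): φ is true.
  1 (successors ∅): φ is false.
  2 (successors {0, 1, 4}): φ is true.
  3 (successors {0, 3}): φ is true.
  4 (successors {1}): φ is true.
For instance, at 0:
  At 0: q | s is true, <>q is true, so (q | s) -> <>q is true.
    At 0: <>q requires q at some successor in {0, 1}.
      q holds at 0, so <>q is true at 0.
Satisfying worlds: {0, 2, 3, 4}

0, 2, 3, 4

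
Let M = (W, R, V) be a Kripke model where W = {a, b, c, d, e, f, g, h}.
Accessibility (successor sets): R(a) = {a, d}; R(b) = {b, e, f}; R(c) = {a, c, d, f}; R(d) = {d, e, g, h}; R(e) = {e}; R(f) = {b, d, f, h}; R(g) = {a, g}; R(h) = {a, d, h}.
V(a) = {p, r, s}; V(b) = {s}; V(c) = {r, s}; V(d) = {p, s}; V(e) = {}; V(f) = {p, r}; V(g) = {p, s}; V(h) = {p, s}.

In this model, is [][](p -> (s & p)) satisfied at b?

At b: [][](p -> (s & p)) requires [](p -> (s & p)) at every successor {b, e, f}.
  [](p -> (s & p)) fails at b, so [][](p -> (s & p)) is false at b.
    At b: [](p -> (s & p)) requires p -> (s & p) at every successor {b, e, f}.
      p -> (s & p) fails at f, so [](p -> (s & p)) is false at b.

No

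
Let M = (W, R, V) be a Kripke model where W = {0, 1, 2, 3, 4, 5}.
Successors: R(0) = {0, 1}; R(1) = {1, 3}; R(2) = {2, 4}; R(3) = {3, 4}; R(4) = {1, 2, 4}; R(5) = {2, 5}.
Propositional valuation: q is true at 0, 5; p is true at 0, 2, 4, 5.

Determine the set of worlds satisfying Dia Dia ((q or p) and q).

0, 5

Let φ = Dia Dia ((q or p) and q). Evaluate φ at each world:
  0 (successors {0, 1}): φ is true.
  1 (successors {1, 3}): φ is false.
  2 (successors {2, 4}): φ is false.
  3 (successors {3, 4}): φ is false.
  4 (successors {1, 2, 4}): φ is false.
  5 (successors {2, 5}): φ is true.
For instance, at 0:
  At 0: Dia Dia ((q or p) and q) requires Dia ((q or p) and q) at some successor in {0, 1}.
    Dia ((q or p) and q) holds at 0, so Dia Dia ((q or p) and q) is true at 0.
      At 0: Dia ((q or p) and q) requires (q or p) and q at some successor in {0, 1}.
        (q or p) and q holds at 0, so Dia ((q or p) and q) is true at 0.
Satisfying worlds: {0, 5}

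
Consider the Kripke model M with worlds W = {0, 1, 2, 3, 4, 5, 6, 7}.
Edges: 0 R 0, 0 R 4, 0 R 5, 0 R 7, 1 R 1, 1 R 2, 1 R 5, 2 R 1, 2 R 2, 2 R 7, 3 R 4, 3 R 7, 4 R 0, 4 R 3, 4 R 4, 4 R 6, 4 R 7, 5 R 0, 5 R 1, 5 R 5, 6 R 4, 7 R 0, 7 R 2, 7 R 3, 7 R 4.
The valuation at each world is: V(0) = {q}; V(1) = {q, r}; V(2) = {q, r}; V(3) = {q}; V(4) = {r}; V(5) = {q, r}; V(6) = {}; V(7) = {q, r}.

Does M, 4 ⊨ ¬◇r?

At 4: ◇r is true, so ¬◇r is false.
  At 4: ◇r requires r at some successor in {0, 3, 4, 6, 7}.
    r holds at 4, so ◇r is true at 4.

No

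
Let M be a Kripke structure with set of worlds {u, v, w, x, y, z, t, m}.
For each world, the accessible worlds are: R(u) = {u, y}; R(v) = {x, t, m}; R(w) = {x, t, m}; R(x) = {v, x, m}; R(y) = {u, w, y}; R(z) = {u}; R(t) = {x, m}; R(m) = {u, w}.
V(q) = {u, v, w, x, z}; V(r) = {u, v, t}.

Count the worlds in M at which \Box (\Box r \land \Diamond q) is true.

0

Let φ = \Box (\Box r \land \Diamond q). Evaluate φ at each world:
  u (successors {u, y}): φ is false.
  v (successors {x, t, m}): φ is false.
  w (successors {x, t, m}): φ is false.
  x (successors {v, x, m}): φ is false.
  y (successors {u, w, y}): φ is false.
  z (successors {u}): φ is false.
  t (successors {x, m}): φ is false.
  m (successors {u, w}): φ is false.
For instance, at t:
  At t: \Box (\Box r \land \Diamond q) requires \Box r \land \Diamond q at every successor {x, m}.
    \Box r \land \Diamond q fails at x, so \Box (\Box r \land \Diamond q) is false at t.
      At x: \Box r is false, \Diamond q is true, so \Box r \land \Diamond q is false.
Satisfying worlds: none.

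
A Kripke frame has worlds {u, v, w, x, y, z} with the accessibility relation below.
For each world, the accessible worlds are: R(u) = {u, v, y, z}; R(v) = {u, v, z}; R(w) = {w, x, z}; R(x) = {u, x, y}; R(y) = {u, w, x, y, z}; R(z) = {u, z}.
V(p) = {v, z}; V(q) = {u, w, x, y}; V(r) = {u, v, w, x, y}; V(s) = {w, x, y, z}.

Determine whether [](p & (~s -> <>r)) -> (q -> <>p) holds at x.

Recall that []ψ holds at a world iff ψ holds at every accessible world, and <>ψ holds iff ψ holds at some accessible world.
At x: [](p & (~s -> <>r)) is false, q -> <>p is false, so [](p & (~s -> <>r)) -> (q -> <>p) is true.
  At x: [](p & (~s -> <>r)) requires p & (~s -> <>r) at every successor {u, x, y}.
    p & (~s -> <>r) fails at u, so [](p & (~s -> <>r)) is false at x.
      At u: p is false, ~s -> <>r is true, so p & (~s -> <>r) is false.
  At x: q is true, <>p is false, so q -> <>p is false.
    At x: <>p requires p at some successor in {u, x, y}.
      At u: p is false.
      At x: p is false.
      At y: p is false.
    So <>p is false at x.

Yes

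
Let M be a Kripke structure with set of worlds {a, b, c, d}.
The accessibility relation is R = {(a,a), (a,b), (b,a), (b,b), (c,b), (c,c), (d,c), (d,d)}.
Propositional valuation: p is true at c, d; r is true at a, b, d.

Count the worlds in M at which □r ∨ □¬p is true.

2

Recall that □ψ holds at a world iff ψ holds at every accessible world, and ◇ψ holds iff ψ holds at some accessible world.
Let φ = □r ∨ □¬p. Evaluate φ at each world:
  a (successors {a, b}): φ is true.
  b (successors {a, b}): φ is true.
  c (successors {b, c}): φ is false.
  d (successors {c, d}): φ is false.
For instance, at d:
  At d: □r is false, □¬p is false, so □r ∨ □¬p is false.
    At d: □r requires r at every successor {c, d}.
      r fails at c, so □r is false at d.
    At d: □¬p requires ¬p at every successor {c, d}.
      ¬p fails at c, so □¬p is false at d.
Satisfying worlds: {a, b}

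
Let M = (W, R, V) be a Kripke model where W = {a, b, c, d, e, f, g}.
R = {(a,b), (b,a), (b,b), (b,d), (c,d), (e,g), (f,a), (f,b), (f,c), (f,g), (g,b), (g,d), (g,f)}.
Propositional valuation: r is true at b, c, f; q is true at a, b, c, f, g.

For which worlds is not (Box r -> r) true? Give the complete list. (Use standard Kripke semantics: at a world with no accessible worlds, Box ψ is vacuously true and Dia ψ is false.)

Let φ = not (Box r -> r). Evaluate φ at each world:
  a (successors {b}): φ is true.
  b (successors {a, b, d}): φ is false.
  c (successors {d}): φ is false.
  d (successors ∅): φ is true.
  e (successors {g}): φ is false.
  f (successors {a, b, c, g}): φ is false.
  g (successors {b, d, f}): φ is false.
For instance, at b:
  At b: Box r -> r is true, so not (Box r -> r) is false.
    At b: Box r is false, r is true, so Box r -> r is true.
      At b: Box r requires r at every successor {a, b, d}.
        r fails at a, so Box r is false at b.
Satisfying worlds: {a, d}

a, d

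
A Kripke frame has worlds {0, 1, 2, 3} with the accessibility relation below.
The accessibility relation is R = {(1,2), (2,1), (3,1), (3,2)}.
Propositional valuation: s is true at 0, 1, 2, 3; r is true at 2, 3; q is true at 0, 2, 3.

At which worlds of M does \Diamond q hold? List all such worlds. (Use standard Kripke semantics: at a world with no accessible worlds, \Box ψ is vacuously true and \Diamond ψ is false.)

1, 3

Let φ = \Diamond q. Evaluate φ at each world:
  0 (successors ∅): φ is false.
  1 (successors {2}): φ is true.
  2 (successors {1}): φ is false.
  3 (successors {1, 2}): φ is true.
For instance, at 2:
  At 2: \Diamond q requires q at some successor in {1}.
    At 1: q is false.
  So \Diamond q is false at 2.
Satisfying worlds: {1, 3}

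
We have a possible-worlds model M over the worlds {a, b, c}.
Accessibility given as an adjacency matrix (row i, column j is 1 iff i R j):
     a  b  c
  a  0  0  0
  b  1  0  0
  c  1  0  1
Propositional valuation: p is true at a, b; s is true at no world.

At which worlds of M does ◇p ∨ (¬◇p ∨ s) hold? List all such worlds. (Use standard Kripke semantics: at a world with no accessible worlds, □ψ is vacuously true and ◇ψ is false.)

Recall that ◇ψ holds at a world iff ψ holds at some accessible world.
Let φ = ◇p ∨ (¬◇p ∨ s). Evaluate φ at each world:
  a (successors ∅): φ is true.
  b (successors {a}): φ is true.
  c (successors {a, c}): φ is true.
For instance, at b:
  At b: ◇p is true, ¬◇p ∨ s is false, so ◇p ∨ (¬◇p ∨ s) is true.
    At b: ◇p requires p at some successor in {a}.
      p holds at a, so ◇p is true at b.
    At b: ¬◇p is false, s is false, so ¬◇p ∨ s is false.
      At b: ◇p is true, so ¬◇p is false.
Satisfying worlds: {a, b, c}

a, b, c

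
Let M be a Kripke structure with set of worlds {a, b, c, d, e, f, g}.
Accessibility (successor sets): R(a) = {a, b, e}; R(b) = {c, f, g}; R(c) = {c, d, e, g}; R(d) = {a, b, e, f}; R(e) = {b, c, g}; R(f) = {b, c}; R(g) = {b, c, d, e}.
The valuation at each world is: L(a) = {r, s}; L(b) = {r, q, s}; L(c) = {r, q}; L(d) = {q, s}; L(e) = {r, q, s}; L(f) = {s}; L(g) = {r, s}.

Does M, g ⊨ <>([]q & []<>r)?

No

At g: <>([]q & []<>r) requires []q & []<>r at some successor in {b, c, d, e}.
  At b: []q & []<>r is false.
  At c: []q & []<>r is false.
  At d: []q & []<>r is false.
  At e: []q & []<>r is false.
So <>([]q & []<>r) is false at g.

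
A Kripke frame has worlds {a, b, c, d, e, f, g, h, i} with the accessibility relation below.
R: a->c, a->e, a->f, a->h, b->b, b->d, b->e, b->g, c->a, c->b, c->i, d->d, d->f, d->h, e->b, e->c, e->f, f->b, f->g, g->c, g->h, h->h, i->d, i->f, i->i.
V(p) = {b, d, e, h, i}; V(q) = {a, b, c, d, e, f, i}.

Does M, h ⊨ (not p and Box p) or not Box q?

At h: not p and Box p is false, not Box q is true, so (not p and Box p) or not Box q is true.
  At h: not p is false, Box p is true, so not p and Box p is false.
    At h: Box p requires p at every successor {h}.
      At h: p is true.
    So Box p is true at h.
  At h: Box q is false, so not Box q is true.
    At h: Box q requires q at every successor {h}.
      q fails at h, so Box q is false at h.

Yes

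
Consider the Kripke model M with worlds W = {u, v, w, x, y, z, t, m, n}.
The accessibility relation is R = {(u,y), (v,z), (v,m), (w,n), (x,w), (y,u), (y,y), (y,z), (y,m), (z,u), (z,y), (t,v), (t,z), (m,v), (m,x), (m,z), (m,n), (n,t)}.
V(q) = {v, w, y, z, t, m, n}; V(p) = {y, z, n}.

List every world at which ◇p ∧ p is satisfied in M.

y, z

Let φ = ◇p ∧ p. Evaluate φ at each world:
  u (successors {y}): φ is false.
  v (successors {z, m}): φ is false.
  w (successors {n}): φ is false.
  x (successors {w}): φ is false.
  y (successors {u, y, z, m}): φ is true.
  z (successors {u, y}): φ is true.
  t (successors {v, z}): φ is false.
  m (successors {v, x, z, n}): φ is false.
  n (successors {t}): φ is false.
For instance, at t:
  At t: ◇p is true, p is false, so ◇p ∧ p is false.
    At t: ◇p requires p at some successor in {v, z}.
      p holds at z, so ◇p is true at t.
Satisfying worlds: {y, z}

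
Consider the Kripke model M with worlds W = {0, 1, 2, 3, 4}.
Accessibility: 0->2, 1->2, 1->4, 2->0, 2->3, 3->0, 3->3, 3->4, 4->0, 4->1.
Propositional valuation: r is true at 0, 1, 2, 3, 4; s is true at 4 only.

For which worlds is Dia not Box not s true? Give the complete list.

2, 3, 4

Let φ = Dia not Box not s. Evaluate φ at each world:
  0 (successors {2}): φ is false.
  1 (successors {2, 4}): φ is false.
  2 (successors {0, 3}): φ is true.
  3 (successors {0, 3, 4}): φ is true.
  4 (successors {0, 1}): φ is true.
For instance, at 1:
  At 1: Dia not Box not s requires not Box not s at some successor in {2, 4}.
    At 2: not Box not s is false.
    At 4: not Box not s is false.
  So Dia not Box not s is false at 1.
Satisfying worlds: {2, 3, 4}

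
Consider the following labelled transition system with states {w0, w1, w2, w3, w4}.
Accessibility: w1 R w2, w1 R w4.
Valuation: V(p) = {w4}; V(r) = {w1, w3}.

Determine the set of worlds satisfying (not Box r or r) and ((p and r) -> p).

Let φ = (not Box r or r) and ((p and r) -> p). Evaluate φ at each world:
  w0 (successors ∅): φ is false.
  w1 (successors {w2, w4}): φ is true.
  w2 (successors ∅): φ is false.
  w3 (successors ∅): φ is true.
  w4 (successors ∅): φ is false.
For instance, at w1:
  At w1: not Box r or r is true, (p and r) -> p is true, so (not Box r or r) and ((p and r) -> p) is true.
    At w1: not Box r is true, r is true, so not Box r or r is true.
      At w1: Box r is false, so not Box r is true.
Satisfying worlds: {w1, w3}

w1, w3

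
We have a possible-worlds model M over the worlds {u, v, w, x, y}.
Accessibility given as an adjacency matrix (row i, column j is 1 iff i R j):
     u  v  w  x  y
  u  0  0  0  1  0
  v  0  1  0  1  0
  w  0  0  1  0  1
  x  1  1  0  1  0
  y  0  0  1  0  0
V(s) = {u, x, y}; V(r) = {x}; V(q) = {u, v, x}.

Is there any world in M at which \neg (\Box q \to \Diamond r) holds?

No

Let φ = \neg (\Box q \to \Diamond r). Evaluate φ at each world:
  u (successors {x}): φ is false.
  v (successors {v, x}): φ is false.
  w (successors {w, y}): φ is false.
  x (successors {u, v, x}): φ is false.
  y (successors {w}): φ is false.
For instance, at v:
  At v: \Box q \to \Diamond r is true, so \neg (\Box q \to \Diamond r) is false.
    At v: \Box q is true, \Diamond r is true, so \Box q \to \Diamond r is true.
      At v: \Box q requires q at every successor {v, x}.
        At v: q is true.
        At x: q is true.
      So \Box q is true at v.
      At v: \Diamond r requires r at some successor in {v, x}.
        r holds at x, so \Diamond r is true at v.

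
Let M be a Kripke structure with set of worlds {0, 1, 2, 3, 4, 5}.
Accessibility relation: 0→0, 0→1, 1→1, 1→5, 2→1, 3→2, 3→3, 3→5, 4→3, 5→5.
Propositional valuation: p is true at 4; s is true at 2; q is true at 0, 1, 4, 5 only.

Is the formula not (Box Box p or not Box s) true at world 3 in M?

At 3: Box Box p or not Box s is true, so not (Box Box p or not Box s) is false.
  At 3: Box Box p is false, not Box s is true, so Box Box p or not Box s is true.
    At 3: Box Box p requires Box p at every successor {2, 3, 5}.
      Box p fails at 2, so Box Box p is false at 3.
    At 3: Box s is false, so not Box s is true.
      At 3: Box s requires s at every successor {2, 3, 5}.
        s fails at 3, so Box s is false at 3.

No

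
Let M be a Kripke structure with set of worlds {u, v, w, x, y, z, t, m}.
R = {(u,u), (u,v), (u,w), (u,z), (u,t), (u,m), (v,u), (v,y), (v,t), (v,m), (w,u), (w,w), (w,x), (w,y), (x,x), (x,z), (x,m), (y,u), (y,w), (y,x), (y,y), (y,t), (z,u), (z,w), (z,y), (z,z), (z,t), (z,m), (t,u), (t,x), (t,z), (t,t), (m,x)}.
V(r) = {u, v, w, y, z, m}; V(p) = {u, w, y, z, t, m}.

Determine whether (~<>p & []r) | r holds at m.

Yes

At m: ~<>p & []r is false, r is true, so (~<>p & []r) | r is true.
  At m: ~<>p is true, []r is false, so ~<>p & []r is false.
    At m: <>p is false, so ~<>p is true.
      At m: <>p requires p at some successor in {x}.
        At x: p is false.
      So <>p is false at m.
    At m: []r requires r at every successor {x}.
      r fails at x, so []r is false at m.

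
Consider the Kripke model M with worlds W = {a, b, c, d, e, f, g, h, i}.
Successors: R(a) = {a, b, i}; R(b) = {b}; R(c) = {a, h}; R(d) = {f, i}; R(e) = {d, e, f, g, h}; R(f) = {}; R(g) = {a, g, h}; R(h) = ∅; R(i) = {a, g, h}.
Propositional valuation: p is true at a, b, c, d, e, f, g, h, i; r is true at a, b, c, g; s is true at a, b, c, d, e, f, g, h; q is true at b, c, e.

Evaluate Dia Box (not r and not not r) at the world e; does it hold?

At e: Dia Box (not r and not not r) requires Box (not r and not not r) at some successor in {d, e, f, g, h}.
  Box (not r and not not r) holds at f, so Dia Box (not r and not not r) is true at e.
    At f: no accessible worlds, so Box (not r and not not r) holds vacuously.

Yes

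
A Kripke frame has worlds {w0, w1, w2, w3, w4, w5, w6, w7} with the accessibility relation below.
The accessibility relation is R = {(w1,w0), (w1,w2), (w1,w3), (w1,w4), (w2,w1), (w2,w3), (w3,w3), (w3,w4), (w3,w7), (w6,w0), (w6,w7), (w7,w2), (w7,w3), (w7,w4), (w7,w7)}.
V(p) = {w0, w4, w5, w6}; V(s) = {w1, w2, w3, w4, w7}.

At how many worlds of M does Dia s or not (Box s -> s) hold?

7

Let φ = Dia s or not (Box s -> s). Evaluate φ at each world:
  w0 (successors ∅): φ is true.
  w1 (successors {w0, w2, w3, w4}): φ is true.
  w2 (successors {w1, w3}): φ is true.
  w3 (successors {w3, w4, w7}): φ is true.
  w4 (successors ∅): φ is false.
  w5 (successors ∅): φ is true.
  w6 (successors {w0, w7}): φ is true.
  w7 (successors {w2, w3, w4, w7}): φ is true.
For instance, at w2:
  At w2: Dia s is true, not (Box s -> s) is false, so Dia s or not (Box s -> s) is true.
    At w2: Dia s requires s at some successor in {w1, w3}.
      s holds at w1, so Dia s is true at w2.
    At w2: Box s -> s is true, so not (Box s -> s) is false.
      At w2: Box s is true, s is true, so Box s -> s is true.
Satisfying worlds: {w0, w1, w2, w3, w5, w6, w7}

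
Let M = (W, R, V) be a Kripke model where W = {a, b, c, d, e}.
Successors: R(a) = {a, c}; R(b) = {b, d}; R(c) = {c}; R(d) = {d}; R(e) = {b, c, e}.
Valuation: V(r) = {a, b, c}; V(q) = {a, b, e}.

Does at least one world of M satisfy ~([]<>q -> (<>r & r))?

No

Let φ = ~([]<>q -> (<>r & r)). Evaluate φ at each world:
  a (successors {a, c}): φ is false.
  b (successors {b, d}): φ is false.
  c (successors {c}): φ is false.
  d (successors {d}): φ is false.
  e (successors {b, c, e}): φ is false.
For instance, at b:
  At b: []<>q -> (<>r & r) is true, so ~([]<>q -> (<>r & r)) is false.
    At b: []<>q is false, <>r & r is true, so []<>q -> (<>r & r) is true.
      At b: []<>q requires <>q at every successor {b, d}.
        <>q fails at d, so []<>q is false at b.
      At b: <>r is true, r is true, so <>r & r is true.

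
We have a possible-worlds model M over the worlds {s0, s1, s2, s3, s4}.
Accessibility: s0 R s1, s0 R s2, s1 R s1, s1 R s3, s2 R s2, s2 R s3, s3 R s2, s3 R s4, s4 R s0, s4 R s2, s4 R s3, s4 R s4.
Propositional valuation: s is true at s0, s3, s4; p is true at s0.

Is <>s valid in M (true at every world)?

Let φ = <>s. Evaluate φ at each world:
  s0 (successors {s1, s2}): φ is false.
  s1 (successors {s1, s3}): φ is true.
  s2 (successors {s2, s3}): φ is true.
  s3 (successors {s2, s4}): φ is true.
  s4 (successors {s0, s2, s3, s4}): φ is true.
Detail at s0 (counterexample):
  At s0: <>s requires s at some successor in {s1, s2}.
    At s1: s is false.
    At s2: s is false.
  So <>s is false at s0.

No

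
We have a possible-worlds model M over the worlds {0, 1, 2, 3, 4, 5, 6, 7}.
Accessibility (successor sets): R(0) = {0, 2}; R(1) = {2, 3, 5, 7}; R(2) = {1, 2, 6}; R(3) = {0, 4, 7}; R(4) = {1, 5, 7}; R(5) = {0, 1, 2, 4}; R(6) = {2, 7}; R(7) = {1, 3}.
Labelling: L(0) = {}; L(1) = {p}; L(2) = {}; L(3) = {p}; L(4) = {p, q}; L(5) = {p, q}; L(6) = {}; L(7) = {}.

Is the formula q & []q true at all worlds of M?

Let φ = q & []q. Evaluate φ at each world:
  0 (successors {0, 2}): φ is false.
  1 (successors {2, 3, 5, 7}): φ is false.
  2 (successors {1, 2, 6}): φ is false.
  3 (successors {0, 4, 7}): φ is false.
  4 (successors {1, 5, 7}): φ is false.
  5 (successors {0, 1, 2, 4}): φ is false.
  6 (successors {2, 7}): φ is false.
  7 (successors {1, 3}): φ is false.
Detail at 0 (counterexample):
  At 0: q is false, []q is false, so q & []q is false.
    At 0: []q requires q at every successor {0, 2}.
      q fails at 0, so []q is false at 0.

No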